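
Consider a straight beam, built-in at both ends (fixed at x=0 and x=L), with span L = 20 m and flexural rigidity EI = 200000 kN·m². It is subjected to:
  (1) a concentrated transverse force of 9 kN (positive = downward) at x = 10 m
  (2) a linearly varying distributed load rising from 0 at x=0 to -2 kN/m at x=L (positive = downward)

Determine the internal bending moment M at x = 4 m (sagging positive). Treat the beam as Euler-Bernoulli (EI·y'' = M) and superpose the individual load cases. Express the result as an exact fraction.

Load 1 — point force P=9 kN at a=10 m (b=L-a=10):
  M_1 = Pb²(3a+b)x/L³ - Pab²/L²  [x≤a] = 9·10²·(3·10+10)·4/20³ - 9·10·10²/20² = -9/2 kN·m
Load 2 — triangular load w₀=-2 kN/m (0→w₀ over full span):
  M_2 = 3w₀Lx/20 - w₀L²/30 - w₀x³/(6L) = 3·(-2)·20·4/20 - (-2)·20²/30 - (-2)·4³/(6·20) = 56/15 kN·m
Superposition: M = Σ M_i = -23/30 kN·m ≈ -0.766667 kN·m

M(4) = -23/30 kN·m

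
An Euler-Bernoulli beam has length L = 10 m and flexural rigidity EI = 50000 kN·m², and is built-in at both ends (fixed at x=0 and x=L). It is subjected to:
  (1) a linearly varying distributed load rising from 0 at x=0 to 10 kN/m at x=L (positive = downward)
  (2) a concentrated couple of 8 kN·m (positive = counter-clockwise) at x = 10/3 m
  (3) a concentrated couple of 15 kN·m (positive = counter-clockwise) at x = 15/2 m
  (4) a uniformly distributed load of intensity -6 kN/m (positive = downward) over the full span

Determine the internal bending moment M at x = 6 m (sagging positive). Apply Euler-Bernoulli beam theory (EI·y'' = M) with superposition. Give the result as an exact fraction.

M(6) = 601/240 kN·m

Load 1 — triangular load w₀=10 kN/m (0→w₀ over full span):
  M_1 = 3w₀Lx/20 - w₀L²/30 - w₀x³/(6L) = 3·10·10·6/20 - 10·10²/30 - 10·6³/(6·10) = 62/3 kN·m
Load 2 — applied couple M₀=8 kN·m at a=10/3 m (b=L-a=20/3):
  M_2 = R_Ax - M_A - M₀  [x>a] with R_A=16/15, M_A=0 = (16/15)·6 - 0 - 8 = -8/5 kN·m
Load 3 — applied couple M₀=15 kN·m at a=15/2 m (b=L-a=5/2):
  M_3 = R_Ax - M_A  [x≤a] with R_A=27/16, M_A=75/16 = (27/16)·6 - (75/16) = 87/16 kN·m
Load 4 — uniform load w=-6 kN/m over full span:
  M_4 = wLx/2 - wL²/12 - wx²/2 = (-6)·10·6/2 - (-6)·10²/12 - (-6)·6²/2 = -22 kN·m
Superposition: M = Σ M_i = 601/240 kN·m ≈ 2.504167 kN·m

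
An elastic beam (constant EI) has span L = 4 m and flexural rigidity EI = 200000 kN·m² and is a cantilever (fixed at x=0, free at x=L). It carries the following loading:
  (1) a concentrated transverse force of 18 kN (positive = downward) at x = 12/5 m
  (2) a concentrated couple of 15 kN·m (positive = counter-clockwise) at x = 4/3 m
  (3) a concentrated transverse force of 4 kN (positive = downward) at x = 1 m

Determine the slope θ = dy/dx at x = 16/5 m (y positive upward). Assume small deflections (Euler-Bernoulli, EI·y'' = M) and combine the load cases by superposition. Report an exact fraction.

θ(16/5) = -423/2500000 rad

Load 1 — point force P=18 kN at a=12/5 m (b=L-a=8/5):
  θ_1 = -Pa²/(2EI)  [x>a] = -18·(12/5)²/(2·200000) = -81/312500 rad
Load 2 — applied couple M₀=15 kN·m at a=4/3 m (b=L-a=8/3):
  θ_2 = M₀a/EI  [x>a] = 15·(4/3)/200000 = 1/10000 rad
Load 3 — point force P=4 kN at a=1 m (b=L-a=3):
  θ_3 = -Pa²/(2EI)  [x>a] = -4·1²/(2·200000) = -1/100000 rad
Superposition: θ = Σ θ_i = -423/2500000 rad ≈ -0.000169 rad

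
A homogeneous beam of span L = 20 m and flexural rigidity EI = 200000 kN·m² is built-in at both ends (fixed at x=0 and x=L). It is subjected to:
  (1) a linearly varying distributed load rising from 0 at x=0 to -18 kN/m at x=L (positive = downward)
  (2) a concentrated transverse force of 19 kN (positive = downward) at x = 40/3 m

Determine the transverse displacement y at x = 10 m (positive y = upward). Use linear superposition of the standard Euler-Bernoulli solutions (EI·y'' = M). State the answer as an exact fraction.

y(10) = 41/2592 m

Load 1 — triangular load w₀=-18 kN/m (0→w₀ over full span):
  y_1 = -w₀x²(L-x)²(x+2L)/(120LEI) = -(-18)·10²·(20-10)²·(10+2·20)/(120·20·200000) = 3/160 m
Load 2 — point force P=19 kN at a=40/3 m (b=L-a=20/3):
  y_2 = -Pb²x²(3aL-(3a+b)x)/(6L³EI)  [x≤a] = -19·(20/3)²·10²·(3·(40/3)·20-(3·(40/3)+(20/3))·10)/(6·20³·200000) = -19/6480 m
Superposition: y = Σ y_i = 41/2592 m ≈ 0.015818 m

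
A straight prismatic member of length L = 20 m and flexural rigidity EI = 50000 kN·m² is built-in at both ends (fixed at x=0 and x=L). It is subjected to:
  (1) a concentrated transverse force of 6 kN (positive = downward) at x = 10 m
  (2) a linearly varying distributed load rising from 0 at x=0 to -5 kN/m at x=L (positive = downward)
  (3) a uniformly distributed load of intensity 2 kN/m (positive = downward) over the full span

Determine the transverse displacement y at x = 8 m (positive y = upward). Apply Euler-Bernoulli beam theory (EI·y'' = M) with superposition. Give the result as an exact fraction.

Load 1 — point force P=6 kN at a=10 m (b=L-a=10):
  y_1 = -Pb²x²(3aL-(3a+b)x)/(6L³EI)  [x≤a] = -6·10²·8²·(3·10·20-(3·10+10)·8)/(6·20³·50000) = -14/3125 m
Load 2 — triangular load w₀=-5 kN/m (0→w₀ over full span):
  y_2 = -w₀x²(L-x)²(x+2L)/(120LEI) = -(-5)·8²·(20-8)²·(8+2·20)/(120·20·50000) = 288/15625 m
Load 3 — uniform load w=2 kN/m over full span:
  y_3 = -wx²(L-x)²/(24EI) = -2·8²·(20-8)²/(24·50000) = -48/3125 m
Superposition: y = Σ y_i = -22/15625 m ≈ -0.001408 m

y(8) = -22/15625 m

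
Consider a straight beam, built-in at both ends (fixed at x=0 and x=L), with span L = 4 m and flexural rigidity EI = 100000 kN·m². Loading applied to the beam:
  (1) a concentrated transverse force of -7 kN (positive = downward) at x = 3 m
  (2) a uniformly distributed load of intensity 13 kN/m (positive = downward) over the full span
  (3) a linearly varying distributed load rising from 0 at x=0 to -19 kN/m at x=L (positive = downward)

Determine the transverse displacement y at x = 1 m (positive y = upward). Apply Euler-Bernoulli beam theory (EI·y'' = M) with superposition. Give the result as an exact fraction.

Load 1 — point force P=-7 kN at a=3 m (b=L-a=1):
  y_1 = -Pb²x²(3aL-(3a+b)x)/(6L³EI)  [x≤a] = -(-7)·1²·1²·(3·3·4-(3·3+1)·1)/(6·4³·100000) = 91/19200000 m
Load 2 — uniform load w=13 kN/m over full span:
  y_2 = -wx²(L-x)²/(24EI) = -13·1²·(4-1)²/(24·100000) = -39/800000 m
Load 3 — triangular load w₀=-19 kN/m (0→w₀ over full span):
  y_3 = -w₀x²(L-x)²(x+2L)/(120LEI) = -(-19)·1²·(4-1)²·(1+2·4)/(120·4·100000) = 513/16000000 m
Superposition: y = Σ y_i = -1147/96000000 m ≈ -0.000012 m

y(1) = -1147/96000000 m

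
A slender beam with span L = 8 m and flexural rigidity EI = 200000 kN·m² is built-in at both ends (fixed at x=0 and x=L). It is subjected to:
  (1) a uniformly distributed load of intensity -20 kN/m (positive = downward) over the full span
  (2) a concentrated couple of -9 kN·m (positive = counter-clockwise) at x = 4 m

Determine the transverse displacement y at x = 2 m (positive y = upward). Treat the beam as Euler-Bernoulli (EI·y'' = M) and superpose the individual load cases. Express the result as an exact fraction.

Load 1 — uniform load w=-20 kN/m over full span:
  y_1 = -wx²(L-x)²/(24EI) = -(-20)·2²·(8-2)²/(24·200000) = 3/5000 m
Load 2 — applied couple M₀=-9 kN·m at a=4 m (b=L-a=4):
  y_2 = (R_Ax³/6 - M_Ax²/2)/EI  [x≤a] with R_A=-27/16, M_A=-9/4 = ((-27/16)·2³/6 - (-9/4)·2²/2)/200000 = 9/800000 m
Superposition: y = Σ y_i = 489/800000 m ≈ 0.000611 m

y(2) = 489/800000 m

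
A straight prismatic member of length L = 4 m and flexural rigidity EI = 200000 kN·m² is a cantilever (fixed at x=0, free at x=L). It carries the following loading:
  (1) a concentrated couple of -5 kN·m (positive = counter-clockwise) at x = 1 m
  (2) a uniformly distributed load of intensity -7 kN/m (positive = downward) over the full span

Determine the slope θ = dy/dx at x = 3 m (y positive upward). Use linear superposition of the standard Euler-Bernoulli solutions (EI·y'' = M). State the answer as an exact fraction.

Load 1 — applied couple M₀=-5 kN·m at a=1 m (b=L-a=3):
  θ_1 = M₀a/EI  [x>a] = (-5)·1/200000 = -1/40000 rad
Load 2 — uniform load w=-7 kN/m over full span:
  θ_2 = -wx(x²-3Lx+3L²)/(6EI) = -(-7)·3·(3²-3·4·3+3·4²)/(6·200000) = 147/400000 rad
Superposition: θ = Σ θ_i = 137/400000 rad ≈ 0.000342 rad

θ(3) = 137/400000 rad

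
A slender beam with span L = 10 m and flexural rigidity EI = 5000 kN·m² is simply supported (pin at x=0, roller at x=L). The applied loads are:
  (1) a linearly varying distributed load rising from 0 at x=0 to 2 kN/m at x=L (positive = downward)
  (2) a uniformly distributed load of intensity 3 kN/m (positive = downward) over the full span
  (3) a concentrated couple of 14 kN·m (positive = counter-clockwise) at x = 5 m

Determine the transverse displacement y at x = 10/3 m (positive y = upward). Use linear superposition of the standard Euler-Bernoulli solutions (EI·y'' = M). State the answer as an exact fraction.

Load 1 — triangular load w₀=2 kN/m (0→w₀ over full span):
  y_1 = -w₀x(7L⁴-10L²x²+3x⁴)/(360LEI) = -2·(10/3)·(7·10⁴-10·10²·(10/3)²+3·(10/3)⁴)/(360·10·5000) = -16/729 m
Load 2 — uniform load w=3 kN/m over full span:
  y_2 = -wx(L³-2Lx²+x³)/(24EI) = -3·(10/3)·(10³-2·10·(10/3)²+(10/3)³)/(24·5000) = -11/162 m
Load 3 — applied couple M₀=14 kN·m at a=5 m (b=L-a=5):
  y_3 = (M₀x³/(6L)+C₁x)/EI  [x≤a] with C₁=M₀(3b²-L²)/(6L)=-35/6 = (14·(10/3)³/(6·10)+(-35/6)·(10/3))/5000 = -7/3240 m
Superposition: y = Σ y_i = -2683/29160 m ≈ -0.092010 m

y(10/3) = -2683/29160 m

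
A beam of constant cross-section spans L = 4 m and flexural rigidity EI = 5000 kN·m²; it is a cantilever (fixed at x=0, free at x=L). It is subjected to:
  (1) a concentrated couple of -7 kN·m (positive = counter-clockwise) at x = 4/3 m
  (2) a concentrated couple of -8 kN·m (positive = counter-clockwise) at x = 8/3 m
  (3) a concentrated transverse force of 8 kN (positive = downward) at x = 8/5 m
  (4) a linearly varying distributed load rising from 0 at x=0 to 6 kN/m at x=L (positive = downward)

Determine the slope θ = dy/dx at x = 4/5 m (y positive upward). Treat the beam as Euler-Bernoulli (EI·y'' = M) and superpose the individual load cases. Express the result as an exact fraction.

Load 1 — applied couple M₀=-7 kN·m at a=4/3 m (b=L-a=8/3):
  θ_1 = M₀x/EI  [x≤a] = (-7)·(4/5)/5000 = -7/6250 rad
Load 2 — applied couple M₀=-8 kN·m at a=8/3 m (b=L-a=4/3):
  θ_2 = M₀x/EI  [x≤a] = (-8)·(4/5)/5000 = -4/3125 rad
Load 3 — point force P=8 kN at a=8/5 m (b=L-a=12/5):
  θ_3 = -Px(2a-x)/(2EI)  [x≤a] = -8·(4/5)·(2·(8/5)-(4/5))/(2·5000) = -24/15625 rad
Load 4 — triangular load w₀=6 kN/m (0→w₀ over full span):
  θ_4 = (w₀Lx²/4-w₀L²x/3-w₀x⁴/(24L))/EI = (6·4·(4/5)²/4-6·4²·(4/5)/3-6·(4/5)⁴/(24·4))/5000 = -1702/390625 rad
Superposition: θ = Σ θ_i = -6479/781250 rad ≈ -0.008293 rad

θ(4/5) = -6479/781250 rad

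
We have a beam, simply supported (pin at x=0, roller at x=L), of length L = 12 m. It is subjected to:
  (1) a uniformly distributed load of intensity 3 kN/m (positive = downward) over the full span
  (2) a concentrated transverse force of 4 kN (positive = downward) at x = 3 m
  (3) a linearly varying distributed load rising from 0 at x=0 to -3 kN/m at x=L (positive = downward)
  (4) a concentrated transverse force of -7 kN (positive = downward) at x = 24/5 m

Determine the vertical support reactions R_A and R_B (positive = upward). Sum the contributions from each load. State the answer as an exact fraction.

R_A = 54/5 kN, R_B = 21/5 kN

Load 1 — uniform load w=3 kN/m over full span:
  R_A = wL/2 = 3·12/2 = 18 kN
  R_B = wL/2 = 3·12/2 = 18 kN
Load 2 — point force P=4 kN at a=3 m (b=L-a=9):
  R_A = Pb/L = 4·9/12 = 3 kN
  R_B = Pa/L = 4·3/12 = 1 kN
Load 3 — triangular load w₀=-3 kN/m (0→w₀ over full span):
  R_A = w₀L/6 = (-3)·12/6 = -6 kN
  R_B = w₀L/3 = (-3)·12/3 = -12 kN
Load 4 — point force P=-7 kN at a=24/5 m (b=L-a=36/5):
  R_A = Pb/L = (-7)·(36/5)/12 = -21/5 kN
  R_B = Pa/L = (-7)·(24/5)/12 = -14/5 kN
Superposition: R_A = 54/5 kN, R_B = 21/5 kN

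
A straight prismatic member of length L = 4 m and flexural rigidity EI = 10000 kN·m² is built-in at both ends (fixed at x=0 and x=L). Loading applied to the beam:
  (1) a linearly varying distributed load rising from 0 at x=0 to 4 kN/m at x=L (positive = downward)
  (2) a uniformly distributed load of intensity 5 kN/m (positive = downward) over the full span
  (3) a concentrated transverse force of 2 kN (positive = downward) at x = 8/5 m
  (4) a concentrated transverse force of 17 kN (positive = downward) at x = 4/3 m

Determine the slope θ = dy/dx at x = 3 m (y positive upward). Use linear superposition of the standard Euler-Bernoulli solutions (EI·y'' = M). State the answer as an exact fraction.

θ(3) = 20323/30000000 rad

Load 1 — triangular load w₀=4 kN/m (0→w₀ over full span):
  θ_1 = -w₀(2x(L-x)(L-2x)(x+2L)+x²(L-x)²)/(120LEI) = -4·(2·3·(4-3)·(4-2·3)·(3+2·4)+3²·(4-3)²)/(120·4·10000) = 41/400000 rad
Load 2 — uniform load w=5 kN/m over full span:
  θ_2 = -wx(L-x)(L-2x)/(12EI) = -5·3·(4-3)·(4-2·3)/(12·10000) = 1/4000 rad
Load 3 — point force P=2 kN at a=8/5 m (b=L-a=12/5):
  θ_3 = Pa²(L-x)(2bL-(3b+a)(L-x))/(2L³EI)  [x>a] = 2·(8/5)²·(4-3)·(2·(12/5)·4-(3·(12/5)+(8/5))·(4-3))/(2·4³·10000) = 13/312500 rad
Load 4 — point force P=17 kN at a=4/3 m (b=L-a=8/3):
  θ_4 = Pa²(L-x)(2bL-(3b+a)(L-x))/(2L³EI)  [x>a] = 17·(4/3)²·(4-3)·(2·(8/3)·4-(3·(8/3)+(4/3))·(4-3))/(2·4³·10000) = 17/60000 rad
Superposition: θ = Σ θ_i = 20323/30000000 rad ≈ 0.000677 rad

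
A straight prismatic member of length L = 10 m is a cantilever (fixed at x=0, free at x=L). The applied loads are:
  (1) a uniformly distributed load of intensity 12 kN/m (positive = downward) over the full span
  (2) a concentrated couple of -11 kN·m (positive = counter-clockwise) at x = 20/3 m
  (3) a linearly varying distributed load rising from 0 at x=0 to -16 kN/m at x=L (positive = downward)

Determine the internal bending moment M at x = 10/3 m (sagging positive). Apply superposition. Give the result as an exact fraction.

Load 1 — uniform load w=12 kN/m over full span:
  M_1 = -w(L-x)²/2 = -12·(10-(10/3))²/2 = -800/3 kN·m
Load 2 — applied couple M₀=-11 kN·m at a=20/3 m (b=L-a=10/3):
  M_2 = M₀  [x≤a] = (-11) = -11 kN·m
Load 3 — triangular load w₀=-16 kN/m (0→w₀ over full span):
  M_3 = w₀Lx/2 - w₀L²/3 - w₀x³/(6L) = (-16)·10·(10/3)/2 - (-16)·10²/3 - (-16)·(10/3)³/(6·10) = 22400/81 kN·m
Superposition: M = Σ M_i = -91/81 kN·m ≈ -1.123457 kN·m

M(10/3) = -91/81 kN·m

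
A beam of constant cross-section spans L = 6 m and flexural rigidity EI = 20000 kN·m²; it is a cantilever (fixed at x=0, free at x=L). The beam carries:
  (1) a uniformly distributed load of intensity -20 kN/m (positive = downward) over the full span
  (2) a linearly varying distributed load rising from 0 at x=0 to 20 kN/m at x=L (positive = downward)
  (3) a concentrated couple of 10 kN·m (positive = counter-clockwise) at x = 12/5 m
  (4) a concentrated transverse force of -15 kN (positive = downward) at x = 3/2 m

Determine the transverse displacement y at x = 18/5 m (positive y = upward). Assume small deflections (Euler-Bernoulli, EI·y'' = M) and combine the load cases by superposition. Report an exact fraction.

y(18/5) = 27206217/1000000000 m

Load 1 — uniform load w=-20 kN/m over full span:
  y_1 = -wx²(x²-4Lx+6L²)/(24EI) = -(-20)·(18/5)²·((18/5)²-4·6·(18/5)+6·6²)/(24·20000) = 24057/312500 m
Load 2 — triangular load w₀=20 kN/m (0→w₀ over full span):
  y_2 = (w₀Lx³/12-w₀L²x²/6-w₀x⁵/(120L))/EI = (20·6·(18/5)³/12-20·6²·(18/5)²/6-20·(18/5)⁵/(120·6))/20000 = -431811/7812500 m
Load 3 — applied couple M₀=10 kN·m at a=12/5 m (b=L-a=18/5):
  y_3 = M₀a(2x-a)/(2EI)  [x>a] = 10·(12/5)·(2·(18/5)-(12/5))/(2·20000) = 9/3125 m
Load 4 — point force P=-15 kN at a=3/2 m (b=L-a=9/2):
  y_4 = -Pa²(3x-a)/(6EI)  [x>a] = -(-15)·(3/2)²·(3·(18/5)-(3/2))/(6·20000) = 837/320000 m
Superposition: y = Σ y_i = 27206217/1000000000 m ≈ 0.027206 m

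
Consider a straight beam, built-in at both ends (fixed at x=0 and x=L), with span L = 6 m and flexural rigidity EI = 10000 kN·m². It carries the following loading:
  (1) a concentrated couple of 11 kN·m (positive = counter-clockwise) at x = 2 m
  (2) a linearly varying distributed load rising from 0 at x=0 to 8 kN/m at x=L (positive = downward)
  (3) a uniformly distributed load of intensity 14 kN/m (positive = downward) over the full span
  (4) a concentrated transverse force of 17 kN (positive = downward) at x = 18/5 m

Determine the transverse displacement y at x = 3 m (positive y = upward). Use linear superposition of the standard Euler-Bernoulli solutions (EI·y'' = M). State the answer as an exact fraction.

Load 1 — applied couple M₀=11 kN·m at a=2 m (b=L-a=4):
  y_1 = (R_Ax³/6 - M_Ax²/2 - M₀(x-a)²/2)/EI  [x>a] with R_A=22/9, M_A=0 = ((22/9)·3³/6 - 0·3²/2 - 11·(3-2)²/2)/10000 = 11/20000 m
Load 2 — triangular load w₀=8 kN/m (0→w₀ over full span):
  y_2 = -w₀x²(L-x)²(x+2L)/(120LEI) = -8·3²·(6-3)²·(3+2·6)/(120·6·10000) = -27/20000 m
Load 3 — uniform load w=14 kN/m over full span:
  y_3 = -wx²(L-x)²/(24EI) = -14·3²·(6-3)²/(24·10000) = -189/40000 m
Load 4 — point force P=17 kN at a=18/5 m (b=L-a=12/5):
  y_4 = -Pb²x²(3aL-(3a+b)x)/(6L³EI)  [x≤a] = -17·(12/5)²·3²·(3·(18/5)·6-(3·(18/5)+(12/5))·3)/(6·6³·10000) = -1071/625000 m
Superposition: y = Σ y_i = -36193/5000000 m ≈ -0.007239 m

y(3) = -36193/5000000 m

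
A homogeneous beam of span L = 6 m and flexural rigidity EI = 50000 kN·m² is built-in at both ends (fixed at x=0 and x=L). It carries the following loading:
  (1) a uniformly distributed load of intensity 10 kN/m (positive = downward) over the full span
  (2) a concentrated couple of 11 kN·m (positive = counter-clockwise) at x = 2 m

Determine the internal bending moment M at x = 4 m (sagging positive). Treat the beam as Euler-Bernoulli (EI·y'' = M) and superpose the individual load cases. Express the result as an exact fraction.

Load 1 — uniform load w=10 kN/m over full span:
  M_1 = wLx/2 - wL²/12 - wx²/2 = 10·6·4/2 - 10·6²/12 - 10·4²/2 = 10 kN·m
Load 2 — applied couple M₀=11 kN·m at a=2 m (b=L-a=4):
  M_2 = R_Ax - M_A - M₀  [x>a] with R_A=22/9, M_A=0 = (22/9)·4 - 0 - 11 = -11/9 kN·m
Superposition: M = Σ M_i = 79/9 kN·m ≈ 8.777778 kN·m

M(4) = 79/9 kN·m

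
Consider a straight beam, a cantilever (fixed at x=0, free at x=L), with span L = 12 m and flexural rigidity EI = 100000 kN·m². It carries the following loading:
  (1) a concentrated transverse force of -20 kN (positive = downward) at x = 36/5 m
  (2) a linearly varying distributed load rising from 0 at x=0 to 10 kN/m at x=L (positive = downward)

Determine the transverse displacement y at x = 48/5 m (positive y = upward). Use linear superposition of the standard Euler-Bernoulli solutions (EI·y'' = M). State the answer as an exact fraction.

y(48/5) = -986796/9765625 m

Load 1 — point force P=-20 kN at a=36/5 m (b=L-a=24/5):
  y_1 = -Pa²(3x-a)/(6EI)  [x>a] = -(-20)·(36/5)²·(3·(48/5)-(36/5))/(6·100000) = 2916/78125 m
Load 2 — triangular load w₀=10 kN/m (0→w₀ over full span):
  y_2 = (w₀Lx³/12-w₀L²x²/6-w₀x⁵/(120L))/EI = (10·12·(48/5)³/12-10·12²·(48/5)²/6-10·(48/5)⁵/(120·12))/100000 = -1351296/9765625 m
Superposition: y = Σ y_i = -986796/9765625 m ≈ -0.101048 m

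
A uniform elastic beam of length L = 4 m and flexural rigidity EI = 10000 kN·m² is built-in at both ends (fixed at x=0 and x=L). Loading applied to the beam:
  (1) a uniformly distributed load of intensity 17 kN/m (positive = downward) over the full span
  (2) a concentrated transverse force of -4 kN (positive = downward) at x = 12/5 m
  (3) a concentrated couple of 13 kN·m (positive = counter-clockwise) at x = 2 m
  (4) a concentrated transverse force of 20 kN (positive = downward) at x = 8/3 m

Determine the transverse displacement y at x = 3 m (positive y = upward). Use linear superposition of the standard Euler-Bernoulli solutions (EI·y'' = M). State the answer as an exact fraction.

Load 1 — uniform load w=17 kN/m over full span:
  y_1 = -wx²(L-x)²/(24EI) = -17·3²·(4-3)²/(24·10000) = -51/80000 m
Load 2 — point force P=-4 kN at a=12/5 m (b=L-a=8/5):
  y_2 = -Pa²(L-x)²(3bL-(3b+a)(L-x))/(6L³EI)  [x>a] = -(-4)·(12/5)²·(4-3)²·(3·(8/5)·4-(3·(8/5)+(12/5))·(4-3))/(6·4³·10000) = 9/125000 m
Load 3 — applied couple M₀=13 kN·m at a=2 m (b=L-a=2):
  y_3 = (R_Ax³/6 - M_Ax²/2 - M₀(x-a)²/2)/EI  [x>a] with R_A=39/8, M_A=13/4 = ((39/8)·3³/6 - (13/4)·3²/2 - 13·(3-2)²/2)/10000 = 13/160000 m
Load 4 — point force P=20 kN at a=8/3 m (b=L-a=4/3):
  y_4 = -Pa²(L-x)²(3bL-(3b+a)(L-x))/(6L³EI)  [x>a] = -20·(8/3)²·(4-3)²·(3·(4/3)·4-(3·(4/3)+(8/3))·(4-3))/(6·4³·10000) = -7/20250 m
Superposition: y = Σ y_i = -268897/324000000 m ≈ -0.000830 m

y(3) = -268897/324000000 m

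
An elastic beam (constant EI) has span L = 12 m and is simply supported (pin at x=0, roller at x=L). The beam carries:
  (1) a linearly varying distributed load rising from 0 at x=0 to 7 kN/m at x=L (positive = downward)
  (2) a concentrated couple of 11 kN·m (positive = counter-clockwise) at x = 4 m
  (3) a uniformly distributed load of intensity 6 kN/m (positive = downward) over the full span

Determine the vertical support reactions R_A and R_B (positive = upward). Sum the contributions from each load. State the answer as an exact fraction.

R_A = 611/12 kN, R_B = 757/12 kN

Load 1 — triangular load w₀=7 kN/m (0→w₀ over full span):
  R_A = w₀L/6 = 7·12/6 = 14 kN
  R_B = w₀L/3 = 7·12/3 = 28 kN
Load 2 — applied couple M₀=11 kN·m at a=4 m (b=L-a=8):
  R_A = M₀/L = 11/12 kN
  R_B = -M₀/L = -11/12 kN
Load 3 — uniform load w=6 kN/m over full span:
  R_A = wL/2 = 6·12/2 = 36 kN
  R_B = wL/2 = 6·12/2 = 36 kN
Superposition: R_A = 611/12 kN, R_B = 757/12 kN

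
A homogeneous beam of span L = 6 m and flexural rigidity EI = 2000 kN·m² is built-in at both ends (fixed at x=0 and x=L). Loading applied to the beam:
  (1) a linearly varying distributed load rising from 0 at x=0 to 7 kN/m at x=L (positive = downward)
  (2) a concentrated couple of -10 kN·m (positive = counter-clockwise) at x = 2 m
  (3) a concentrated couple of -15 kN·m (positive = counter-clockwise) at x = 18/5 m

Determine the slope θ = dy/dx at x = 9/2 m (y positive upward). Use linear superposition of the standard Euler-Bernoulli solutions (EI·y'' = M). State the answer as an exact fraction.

Load 1 — triangular load w₀=7 kN/m (0→w₀ over full span):
  θ_1 = -w₀(2x(L-x)(L-2x)(x+2L)+x²(L-x)²)/(120LEI) = -7·(2·(9/2)·(6-(9/2))·(6-2·(9/2))·((9/2)+2·6)+(9/2)²·(6-(9/2))²)/(120·6·2000) = 7749/2560000 rad
Load 2 — applied couple M₀=-10 kN·m at a=2 m (b=L-a=4):
  θ_2 = (R_Ax²/2 - M_Ax - M₀(x-a))/EI  [x>a] with R_A=-20/9, M_A=0 = ((-20/9)·(9/2)²/2 - 0·(9/2) - (-10)·((9/2)-2))/2000 = 1/800 rad
Load 3 — applied couple M₀=-15 kN·m at a=18/5 m (b=L-a=12/5):
  θ_3 = (R_Ax²/2 - M_Ax - M₀(x-a))/EI  [x>a] with R_A=-18/5, M_A=-24/5 = ((-18/5)·(9/2)²/2 - (-24/5)·(9/2) - (-15)·((9/2)-(18/5)))/2000 = -27/40000 rad
Superposition: θ = Σ θ_i = 9221/2560000 rad ≈ 0.003602 rad

θ(9/2) = 9221/2560000 rad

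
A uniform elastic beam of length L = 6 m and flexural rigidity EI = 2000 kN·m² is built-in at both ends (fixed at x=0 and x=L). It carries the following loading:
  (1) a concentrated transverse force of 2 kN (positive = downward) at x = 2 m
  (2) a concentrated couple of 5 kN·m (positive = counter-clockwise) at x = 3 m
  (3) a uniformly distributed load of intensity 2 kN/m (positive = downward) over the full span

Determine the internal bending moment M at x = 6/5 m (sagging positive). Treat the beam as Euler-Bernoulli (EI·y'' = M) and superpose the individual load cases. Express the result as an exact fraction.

M(6/5) = 1/100 kN·m

Load 1 — point force P=2 kN at a=2 m (b=L-a=4):
  M_1 = Pb²(3a+b)x/L³ - Pab²/L²  [x≤a] = 2·4²·(3·2+4)·(6/5)/6³ - 2·2·4²/6² = 0 kN·m
Load 2 — applied couple M₀=5 kN·m at a=3 m (b=L-a=3):
  M_2 = R_Ax - M_A  [x≤a] with R_A=5/4, M_A=5/4 = (5/4)·(6/5) - (5/4) = 1/4 kN·m
Load 3 — uniform load w=2 kN/m over full span:
  M_3 = wLx/2 - wL²/12 - wx²/2 = 2·6·(6/5)/2 - 2·6²/12 - 2·(6/5)²/2 = -6/25 kN·m
Superposition: M = Σ M_i = 1/100 kN·m ≈ 0.010000 kN·m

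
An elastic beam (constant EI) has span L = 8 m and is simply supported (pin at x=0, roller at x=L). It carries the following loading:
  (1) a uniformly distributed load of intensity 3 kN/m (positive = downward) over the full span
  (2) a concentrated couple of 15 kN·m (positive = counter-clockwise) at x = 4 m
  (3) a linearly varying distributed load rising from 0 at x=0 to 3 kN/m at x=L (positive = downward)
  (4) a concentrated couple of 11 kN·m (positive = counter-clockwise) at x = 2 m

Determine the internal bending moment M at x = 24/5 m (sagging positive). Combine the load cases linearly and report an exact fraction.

Load 1 — uniform load w=3 kN/m over full span:
  M_1 = wx(L-x)/2 = 3·(24/5)·(8-(24/5))/2 = 576/25 kN·m
Load 2 — applied couple M₀=15 kN·m at a=4 m (b=L-a=4):
  M_2 = M₀x/L - M₀  [x>a] = 15·(24/5)/8 - 15 = -6 kN·m
Load 3 — triangular load w₀=3 kN/m (0→w₀ over full span):
  M_3 = w₀Lx/6 - w₀x³/(6L) = 3·8·(24/5)/6 - 3·(24/5)³/(6·8) = 1536/125 kN·m
Load 4 — applied couple M₀=11 kN·m at a=2 m (b=L-a=6):
  M_4 = M₀x/L - M₀  [x>a] = 11·(24/5)/8 - 11 = -22/5 kN·m
Superposition: M = Σ M_i = 3116/125 kN·m ≈ 24.928000 kN·m

M(24/5) = 3116/125 kN·m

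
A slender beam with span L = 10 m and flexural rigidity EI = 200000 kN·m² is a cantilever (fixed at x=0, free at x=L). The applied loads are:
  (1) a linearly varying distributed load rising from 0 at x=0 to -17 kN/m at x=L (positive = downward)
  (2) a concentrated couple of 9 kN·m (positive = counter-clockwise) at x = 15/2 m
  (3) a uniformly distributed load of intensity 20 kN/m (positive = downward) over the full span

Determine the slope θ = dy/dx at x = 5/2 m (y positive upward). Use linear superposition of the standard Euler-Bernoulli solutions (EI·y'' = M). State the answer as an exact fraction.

Load 1 — triangular load w₀=-17 kN/m (0→w₀ over full span):
  θ_1 = (w₀Lx²/4-w₀L²x/3-w₀x⁴/(24L))/EI = ((-17)·10·(5/2)²/4-(-17)·10²·(5/2)/3-(-17)·(5/2)⁴/(24·10))/200000 = 2363/409600 rad
Load 2 — applied couple M₀=9 kN·m at a=15/2 m (b=L-a=5/2):
  θ_2 = M₀x/EI  [x≤a] = 9·(5/2)/200000 = 9/80000 rad
Load 3 — uniform load w=20 kN/m over full span:
  θ_3 = -wx(x²-3Lx+3L²)/(6EI) = -20·(5/2)·((5/2)²-3·10·(5/2)+3·10²)/(6·200000) = -37/3840 rad
Superposition: θ = Σ θ_i = -115319/30720000 rad ≈ -0.003754 rad

θ(5/2) = -115319/30720000 rad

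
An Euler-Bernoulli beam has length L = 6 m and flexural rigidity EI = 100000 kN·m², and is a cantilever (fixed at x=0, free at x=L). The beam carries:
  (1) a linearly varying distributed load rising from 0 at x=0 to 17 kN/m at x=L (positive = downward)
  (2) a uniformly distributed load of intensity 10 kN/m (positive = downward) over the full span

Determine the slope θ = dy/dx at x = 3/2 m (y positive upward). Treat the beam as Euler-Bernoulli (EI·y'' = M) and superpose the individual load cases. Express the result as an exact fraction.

Load 1 — triangular load w₀=17 kN/m (0→w₀ over full span):
  θ_1 = (w₀Lx²/4-w₀L²x/3-w₀x⁴/(24L))/EI = (17·6·(3/2)²/4-17·6²·(3/2)/3-17·(3/2)⁴/(24·6))/100000 = -63801/25600000 rad
Load 2 — uniform load w=10 kN/m over full span:
  θ_2 = -wx(x²-3Lx+3L²)/(6EI) = -10·(3/2)·((3/2)²-3·6·(3/2)+3·6²)/(6·100000) = -333/160000 rad
Superposition: θ = Σ θ_i = -117081/25600000 rad ≈ -0.004573 rad

θ(3/2) = -117081/25600000 rad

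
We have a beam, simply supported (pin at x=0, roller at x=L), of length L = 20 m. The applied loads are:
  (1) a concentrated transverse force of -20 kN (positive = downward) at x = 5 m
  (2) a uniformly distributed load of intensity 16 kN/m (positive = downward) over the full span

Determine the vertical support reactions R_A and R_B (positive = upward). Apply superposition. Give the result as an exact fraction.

R_A = 145 kN, R_B = 155 kN

Load 1 — point force P=-20 kN at a=5 m (b=L-a=15):
  R_A = Pb/L = (-20)·15/20 = -15 kN
  R_B = Pa/L = (-20)·5/20 = -5 kN
Load 2 — uniform load w=16 kN/m over full span:
  R_A = wL/2 = 16·20/2 = 160 kN
  R_B = wL/2 = 16·20/2 = 160 kN
Superposition: R_A = 145 kN, R_B = 155 kN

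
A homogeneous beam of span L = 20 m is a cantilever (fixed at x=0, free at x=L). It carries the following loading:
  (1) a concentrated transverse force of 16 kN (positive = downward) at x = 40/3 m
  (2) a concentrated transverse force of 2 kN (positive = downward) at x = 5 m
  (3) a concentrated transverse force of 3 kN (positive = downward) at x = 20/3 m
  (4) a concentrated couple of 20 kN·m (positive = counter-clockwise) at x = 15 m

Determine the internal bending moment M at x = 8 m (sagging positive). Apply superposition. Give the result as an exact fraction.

M(8) = -196/3 kN·m

Load 1 — point force P=16 kN at a=40/3 m (b=L-a=20/3):
  M_1 = -P(a-x)  [x≤a] = -16·((40/3)-8) = -256/3 kN·m
Load 2 — point force P=2 kN at a=5 m (b=L-a=15):
  M_2 = 0  [x>a] = 0 kN·m
Load 3 — point force P=3 kN at a=20/3 m (b=L-a=40/3):
  M_3 = 0  [x>a] = 0 kN·m
Load 4 — applied couple M₀=20 kN·m at a=15 m (b=L-a=5):
  M_4 = M₀  [x≤a] = 20 = 20 kN·m
Superposition: M = Σ M_i = -196/3 kN·m ≈ -65.333333 kN·m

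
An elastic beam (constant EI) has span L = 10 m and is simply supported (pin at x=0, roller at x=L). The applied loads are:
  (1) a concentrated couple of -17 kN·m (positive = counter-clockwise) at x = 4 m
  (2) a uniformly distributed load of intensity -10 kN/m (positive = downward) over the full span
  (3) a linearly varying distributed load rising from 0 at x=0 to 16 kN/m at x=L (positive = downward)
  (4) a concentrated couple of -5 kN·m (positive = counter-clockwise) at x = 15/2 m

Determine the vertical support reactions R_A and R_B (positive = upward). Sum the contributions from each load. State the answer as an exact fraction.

R_A = -383/15 kN, R_B = 83/15 kN

Load 1 — applied couple M₀=-17 kN·m at a=4 m (b=L-a=6):
  R_A = M₀/L = (-17)/10 = -17/10 kN
  R_B = -M₀/L = -(-17)/10 = 17/10 kN
Load 2 — uniform load w=-10 kN/m over full span:
  R_A = wL/2 = (-10)·10/2 = -50 kN
  R_B = wL/2 = (-10)·10/2 = -50 kN
Load 3 — triangular load w₀=16 kN/m (0→w₀ over full span):
  R_A = w₀L/6 = 16·10/6 = 80/3 kN
  R_B = w₀L/3 = 16·10/3 = 160/3 kN
Load 4 — applied couple M₀=-5 kN·m at a=15/2 m (b=L-a=5/2):
  R_A = M₀/L = (-5)/10 = -1/2 kN
  R_B = -M₀/L = -(-5)/10 = 1/2 kN
Superposition: R_A = -383/15 kN, R_B = 83/15 kN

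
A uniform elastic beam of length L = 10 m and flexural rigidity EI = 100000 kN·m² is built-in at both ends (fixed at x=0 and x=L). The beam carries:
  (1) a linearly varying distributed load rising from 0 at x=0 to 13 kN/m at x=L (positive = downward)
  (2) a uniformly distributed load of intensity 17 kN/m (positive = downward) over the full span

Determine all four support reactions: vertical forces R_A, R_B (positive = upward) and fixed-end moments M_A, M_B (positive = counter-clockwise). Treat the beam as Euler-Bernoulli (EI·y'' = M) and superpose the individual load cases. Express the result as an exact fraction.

R_A = 209/2 kN, M_A = 185 kN·m, R_B = 261/2 kN, M_B = -620/3 kN·m

Load 1 — triangular load w₀=13 kN/m (0→w₀ over full span):
  R_A = 3w₀L/20 = 3·13·10/20 = 39/2 kN
  M_A = w₀L²/30 = 13·10²/30 = 130/3 kN·m
  R_B = 7w₀L/20 = 7·13·10/20 = 91/2 kN
  M_B = -w₀L²/20 = -13·10²/20 = -65 kN·m
Load 2 — uniform load w=17 kN/m over full span:
  R_A = wL/2 = 17·10/2 = 85 kN
  M_A = wL²/12 = 17·10²/12 = 425/3 kN·m
  R_B = wL/2 = 17·10/2 = 85 kN
  M_B = -wL²/12 = -17·10²/12 = -425/3 kN·m
Superposition: R_A = 209/2 kN, M_A = 185 kN·m, R_B = 261/2 kN, M_B = -620/3 kN·m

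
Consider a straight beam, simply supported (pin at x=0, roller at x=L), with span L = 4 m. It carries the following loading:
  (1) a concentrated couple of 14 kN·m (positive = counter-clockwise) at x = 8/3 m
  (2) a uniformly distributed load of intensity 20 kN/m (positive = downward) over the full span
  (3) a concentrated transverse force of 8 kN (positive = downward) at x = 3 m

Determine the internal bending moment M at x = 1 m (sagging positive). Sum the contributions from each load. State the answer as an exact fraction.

M(1) = 71/2 kN·m

Load 1 — applied couple M₀=14 kN·m at a=8/3 m (b=L-a=4/3):
  M_1 = M₀x/L  [x≤a] = 14·1/4 = 7/2 kN·m
Load 2 — uniform load w=20 kN/m over full span:
  M_2 = wx(L-x)/2 = 20·1·(4-1)/2 = 30 kN·m
Load 3 — point force P=8 kN at a=3 m (b=L-a=1):
  M_3 = Pbx/L  [x≤a] = 8·1·1/4 = 2 kN·m
Superposition: M = Σ M_i = 71/2 kN·m ≈ 35.500000 kN·m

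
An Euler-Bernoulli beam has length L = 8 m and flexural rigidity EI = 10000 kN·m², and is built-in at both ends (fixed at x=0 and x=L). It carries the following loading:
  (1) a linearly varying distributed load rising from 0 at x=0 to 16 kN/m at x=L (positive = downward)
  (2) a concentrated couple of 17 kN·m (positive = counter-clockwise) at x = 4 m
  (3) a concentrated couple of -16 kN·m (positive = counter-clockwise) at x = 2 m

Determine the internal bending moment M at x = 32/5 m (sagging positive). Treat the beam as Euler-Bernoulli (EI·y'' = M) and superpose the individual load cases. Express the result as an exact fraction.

Load 1 — triangular load w₀=16 kN/m (0→w₀ over full span):
  M_1 = 3w₀Lx/20 - w₀L²/30 - w₀x³/(6L) = 3·16·8·(32/5)/20 - 16·8²/30 - 16·(32/5)³/(6·8) = 512/375 kN·m
Load 2 — applied couple M₀=17 kN·m at a=4 m (b=L-a=4):
  M_2 = R_Ax - M_A - M₀  [x>a] with R_A=51/16, M_A=17/4 = (51/16)·(32/5) - (17/4) - 17 = -17/20 kN·m
Load 3 — applied couple M₀=-16 kN·m at a=2 m (b=L-a=6):
  M_3 = R_Ax - M_A - M₀  [x>a] with R_A=-9/4, M_A=3 = (-9/4)·(32/5) - 3 - (-16) = -7/5 kN·m
Superposition: M = Σ M_i = -1327/1500 kN·m ≈ -0.884667 kN·m

M(32/5) = -1327/1500 kN·m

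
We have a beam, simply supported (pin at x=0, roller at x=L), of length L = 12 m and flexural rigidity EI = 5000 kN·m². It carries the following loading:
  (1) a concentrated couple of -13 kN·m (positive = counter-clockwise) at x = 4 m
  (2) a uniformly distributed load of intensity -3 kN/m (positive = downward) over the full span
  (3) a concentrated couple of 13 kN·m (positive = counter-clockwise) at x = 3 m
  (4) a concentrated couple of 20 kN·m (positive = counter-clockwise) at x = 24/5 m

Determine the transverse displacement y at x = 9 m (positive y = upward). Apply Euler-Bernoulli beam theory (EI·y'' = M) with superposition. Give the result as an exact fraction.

Load 1 — applied couple M₀=-13 kN·m at a=4 m (b=L-a=8):
  y_1 = (M₀x³/(6L)-M₀(x-a)²/2+C₁x)/EI  [x>a] with C₁=M₀(3b²-L²)/(6L)=-26/3 = ((-13)·9³/(6·12)-(-13)·(9-4)²/2+(-26/3)·9)/5000 = -377/40000 m
Load 2 — uniform load w=-3 kN/m over full span:
  y_2 = -wx(L³-2Lx²+x³)/(24EI) = -(-3)·9·(12³-2·12·9²+9³)/(24·5000) = 4617/40000 m
Load 3 — applied couple M₀=13 kN·m at a=3 m (b=L-a=9):
  y_3 = (M₀x³/(6L)-M₀(x-a)²/2+C₁x)/EI  [x>a] with C₁=M₀(3b²-L²)/(6L)=143/8 = (13·9³/(6·12)-13·(9-3)²/2+(143/8)·9)/5000 = 117/10000 m
Load 4 — applied couple M₀=20 kN·m at a=24/5 m (b=L-a=36/5):
  y_4 = (M₀x³/(6L)-M₀(x-a)²/2+C₁x)/EI  [x>a] with C₁=M₀(3b²-L²)/(6L)=16/5 = (20·9³/(6·12)-20·(9-(24/5))²/2+(16/5)·9)/5000 = 549/50000 m
Superposition: y = Σ y_i = 3217/25000 m ≈ 0.128680 m

y(9) = 3217/25000 m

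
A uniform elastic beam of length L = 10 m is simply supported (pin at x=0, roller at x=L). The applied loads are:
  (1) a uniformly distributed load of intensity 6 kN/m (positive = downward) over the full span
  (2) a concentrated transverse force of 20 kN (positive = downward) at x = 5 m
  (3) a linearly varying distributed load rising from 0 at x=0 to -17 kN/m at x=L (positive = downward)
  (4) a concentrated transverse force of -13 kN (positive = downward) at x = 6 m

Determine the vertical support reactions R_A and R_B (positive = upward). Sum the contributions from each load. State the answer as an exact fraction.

R_A = 97/15 kN, R_B = -367/15 kN

Load 1 — uniform load w=6 kN/m over full span:
  R_A = wL/2 = 6·10/2 = 30 kN
  R_B = wL/2 = 6·10/2 = 30 kN
Load 2 — point force P=20 kN at a=5 m (b=L-a=5):
  R_A = Pb/L = 20·5/10 = 10 kN
  R_B = Pa/L = 20·5/10 = 10 kN
Load 3 — triangular load w₀=-17 kN/m (0→w₀ over full span):
  R_A = w₀L/6 = (-17)·10/6 = -85/3 kN
  R_B = w₀L/3 = (-17)·10/3 = -170/3 kN
Load 4 — point force P=-13 kN at a=6 m (b=L-a=4):
  R_A = Pb/L = (-13)·4/10 = -26/5 kN
  R_B = Pa/L = (-13)·6/10 = -39/5 kN
Superposition: R_A = 97/15 kN, R_B = -367/15 kN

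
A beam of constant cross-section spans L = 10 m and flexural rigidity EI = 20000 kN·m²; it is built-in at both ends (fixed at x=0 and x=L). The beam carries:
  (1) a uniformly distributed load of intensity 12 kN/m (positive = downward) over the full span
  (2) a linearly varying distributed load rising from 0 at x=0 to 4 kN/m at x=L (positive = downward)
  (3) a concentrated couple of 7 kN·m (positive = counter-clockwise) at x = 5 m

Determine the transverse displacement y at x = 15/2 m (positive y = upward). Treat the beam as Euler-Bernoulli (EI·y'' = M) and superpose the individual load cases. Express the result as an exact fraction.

Load 1 — uniform load w=12 kN/m over full span:
  y_1 = -wx²(L-x)²/(24EI) = -12·(15/2)²·(10-(15/2))²/(24·20000) = -9/1024 m
Load 2 — triangular load w₀=4 kN/m (0→w₀ over full span):
  y_2 = -w₀x²(L-x)²(x+2L)/(120LEI) = -4·(15/2)²·(10-(15/2))²·((15/2)+2·10)/(120·10·20000) = -33/20480 m
Load 3 — applied couple M₀=7 kN·m at a=5 m (b=L-a=5):
  y_3 = (R_Ax³/6 - M_Ax²/2 - M₀(x-a)²/2)/EI  [x>a] with R_A=21/20, M_A=7/4 = ((21/20)·(15/2)³/6 - (7/4)·(15/2)²/2 - 7·((15/2)-5)²/2)/20000 = 7/51200 m
Superposition: y = Σ y_i = -1051/102400 m ≈ -0.010264 m

y(15/2) = -1051/102400 m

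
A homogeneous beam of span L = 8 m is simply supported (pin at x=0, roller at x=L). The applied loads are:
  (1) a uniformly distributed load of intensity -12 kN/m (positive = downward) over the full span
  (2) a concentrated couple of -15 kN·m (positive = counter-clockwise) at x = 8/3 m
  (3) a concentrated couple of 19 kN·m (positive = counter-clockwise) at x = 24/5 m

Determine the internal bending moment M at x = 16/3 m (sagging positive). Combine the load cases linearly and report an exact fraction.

M(16/3) = -260/3 kN·m

Load 1 — uniform load w=-12 kN/m over full span:
  M_1 = wx(L-x)/2 = (-12)·(16/3)·(8-(16/3))/2 = -256/3 kN·m
Load 2 — applied couple M₀=-15 kN·m at a=8/3 m (b=L-a=16/3):
  M_2 = M₀x/L - M₀  [x>a] = (-15)·(16/3)/8 - (-15) = 5 kN·m
Load 3 — applied couple M₀=19 kN·m at a=24/5 m (b=L-a=16/5):
  M_3 = M₀x/L - M₀  [x>a] = 19·(16/3)/8 - 19 = -19/3 kN·m
Superposition: M = Σ M_i = -260/3 kN·m ≈ -86.666667 kN·m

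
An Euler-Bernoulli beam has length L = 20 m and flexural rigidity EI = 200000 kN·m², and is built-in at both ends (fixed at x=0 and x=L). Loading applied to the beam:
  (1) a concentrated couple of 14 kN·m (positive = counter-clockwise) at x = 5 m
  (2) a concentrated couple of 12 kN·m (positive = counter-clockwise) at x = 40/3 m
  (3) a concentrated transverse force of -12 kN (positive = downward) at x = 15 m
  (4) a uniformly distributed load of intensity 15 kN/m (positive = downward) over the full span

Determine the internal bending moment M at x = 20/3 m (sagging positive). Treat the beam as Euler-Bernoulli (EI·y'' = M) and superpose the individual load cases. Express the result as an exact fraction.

Load 1 — applied couple M₀=14 kN·m at a=5 m (b=L-a=15):
  M_1 = R_Ax - M_A - M₀  [x>a] with R_A=63/80, M_A=-21/8 = (63/80)·(20/3) - (-21/8) - 14 = -49/8 kN·m
Load 2 — applied couple M₀=12 kN·m at a=40/3 m (b=L-a=20/3):
  M_2 = R_Ax - M_A  [x≤a] with R_A=4/5, M_A=4 = (4/5)·(20/3) - 4 = 4/3 kN·m
Load 3 — point force P=-12 kN at a=15 m (b=L-a=5):
  M_3 = Pb²(3a+b)x/L³ - Pab²/L²  [x≤a] = (-12)·5²·(3·15+5)·(20/3)/20³ - (-12)·15·5²/20² = -5/4 kN·m
Load 4 — uniform load w=15 kN/m over full span:
  M_4 = wLx/2 - wL²/12 - wx²/2 = 15·20·(20/3)/2 - 15·20²/12 - 15·(20/3)²/2 = 500/3 kN·m
Superposition: M = Σ M_i = 1285/8 kN·m ≈ 160.625000 kN·m

M(20/3) = 1285/8 kN·m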